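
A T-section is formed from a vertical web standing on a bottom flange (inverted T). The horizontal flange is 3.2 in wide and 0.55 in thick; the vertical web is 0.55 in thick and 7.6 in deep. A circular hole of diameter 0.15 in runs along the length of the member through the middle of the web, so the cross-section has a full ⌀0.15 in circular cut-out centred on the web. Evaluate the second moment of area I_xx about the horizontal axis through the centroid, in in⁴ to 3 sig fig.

Break the section into simple shapes (no overlaps), measuring from the bottom-left corner of the bounding box.
Flange: 3.2 × 0.55, A = 1.76 in², y = 0.275 in, Ī = 0.044367 in⁴.
Web: 0.55 × 7.6, A = 4.18 in², y = 4.35 in, Ī = 20.12 in⁴.
Hole (subtracted): ⌀0.15, A = 0.017671 in², y = 4.35 in, Ī = 0.00002485 in⁴.
Centroid: ȳ = ΣA·y / ΣA = 3.139 in.
Transfer each piece to the horizontal axis through the centroid using Ī + A·d² with d = y − 3.139:
  flange: d = -2.864 in → contributes +14.481 in⁴
  web: d = 1.211 in → contributes +26.25 in⁴
  hole: d = 1.211 in → contributes −0.025941 in⁴
Total I = 40.705 in⁴.

I_xx ≈ 40.7 in⁴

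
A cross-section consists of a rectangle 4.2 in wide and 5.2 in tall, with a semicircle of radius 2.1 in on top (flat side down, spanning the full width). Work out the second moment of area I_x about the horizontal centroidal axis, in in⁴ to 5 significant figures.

I_x ≈ 115.45 in⁴

Decompose the section into non-overlapping parts with the origin at the bottom-left of its bounding rectangle.
Rectangular body: 4.2 × 5.2, A = 21.84 in², y = 2.6 in, Ī = 49.2128 in⁴.
Semicircular cap: semicircle r = 2.1, A = 6.927212 in², y = 6.091268 in, Ī = 2.134564 in⁴.
Centroid: ȳ = ΣA·y / ΣA = 3.440705 in.
Transfer each piece to the horizontal centroidal axis using Ī + A·d² with d = y − 3.440705:
  rectangular body: d = -0.8407054 in → contributes +64.649 in⁴
  semicircular cap: d = 2.650562 in → contributes +50.80155 in⁴
Total I = 115.4506 in⁴.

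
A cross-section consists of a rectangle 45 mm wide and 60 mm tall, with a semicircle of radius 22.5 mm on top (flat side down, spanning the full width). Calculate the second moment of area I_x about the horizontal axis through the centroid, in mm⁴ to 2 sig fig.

Decompose the section into non-overlapping parts with the origin at the bottom-left of its bounding rectangle.
Rectangular body: 45 × 60, A = 2 700 mm², y = 30 mm, Ī = 810 000 mm⁴.
Semicircular cap: semicircle r = 22.5, A = 795.2 mm², y = 69.55 mm, Ī = 28 130 mm⁴.
Centroid: ȳ = ΣA·y / ΣA = 39 mm.
Transfer each piece to the horizontal axis through the centroid using Ī + A·d² with d = y − 39:
  rectangular body: d = -8.998 mm → contributes +1 028 607 mm⁴
  semicircular cap: d = 30.55 mm → contributes +770 366 mm⁴
Total I = 1 798 972 mm⁴.

I_x ≈ 1.8 × 10⁶ mm⁴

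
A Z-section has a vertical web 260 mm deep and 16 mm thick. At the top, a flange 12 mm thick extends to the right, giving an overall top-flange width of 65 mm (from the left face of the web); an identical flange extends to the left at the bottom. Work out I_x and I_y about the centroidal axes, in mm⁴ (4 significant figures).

Treat the section as a set of non-overlapping primitives; coordinates are from the bounding-box lower-left.
Web: 16 × 260, A = 4 160 mm², y = 130 mm, Ī = 23 434 667 mm⁴.
Top flange (beyond web): 49 × 12, A = 588 mm², y = 254 mm, Ī = 7 056 mm⁴.
Bottom flange (beyond web): 49 × 12, A = 588 mm², y = 6 mm, Ī = 7 056 mm⁴.
Centroid: ȳ = ΣA·y / ΣA = 130 mm.
Transfer each piece to the centroidal x-axis using Ī + A·d² with d = y − 130:
  web: d = 0 mm → contributes +23 434 667 mm⁴
  top flange (beyond web): d = 124 mm → contributes +9 048 144 mm⁴
  bottom flange (beyond web): d = -124 mm → contributes +9 048 144 mm⁴
Total I = 41 530 955 mm⁴.
For the y-axis: x̄ = 57 mm.
Repeating about the centroidal y-axis gives I_y = 1 566 195 mm⁴.

I_x ≈ 4.153 × 10⁷ mm⁴, I_y ≈ 1.566 × 10⁶ mm⁴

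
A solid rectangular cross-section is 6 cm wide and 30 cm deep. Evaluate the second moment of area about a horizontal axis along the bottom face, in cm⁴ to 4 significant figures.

I_base ≈ 5.400 × 10⁴ cm⁴

The section: 6 × 30, A = 180 cm², y = 15 cm, Ī = 13 500 cm⁴.
Transfer it to the bottom edge using Ī + A·d² with d = y − 0:
  the section: d = 15 cm → contributes +54 000 cm⁴
Total I = 54 000 cm⁴.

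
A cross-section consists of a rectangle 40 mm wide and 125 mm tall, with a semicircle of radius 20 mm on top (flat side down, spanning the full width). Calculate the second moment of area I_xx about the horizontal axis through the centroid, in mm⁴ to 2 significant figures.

Treat the section as a set of non-overlapping primitives; coordinates are from the bounding-box lower-left.
Rectangular body: 40 × 125, A = 5 000 mm², y = 62.5 mm, Ī = 6 510 417 mm⁴.
Semicircular cap: semicircle r = 20, A = 628.3 mm², y = 133.5 mm, Ī = 17 561 mm⁴.
Centroid: ȳ = ΣA·y / ΣA = 70.42 mm.
Transfer each piece to the horizontal axis through the centroid using Ī + A·d² with d = y − 70.42:
  rectangular body: d = -7.925 mm → contributes +6 824 428 mm⁴
  semicircular cap: d = 63.06 mm → contributes +2 516 385 mm⁴
Total I = 9 340 813 mm⁴.

I_xx ≈ 9.3 × 10⁶ mm⁴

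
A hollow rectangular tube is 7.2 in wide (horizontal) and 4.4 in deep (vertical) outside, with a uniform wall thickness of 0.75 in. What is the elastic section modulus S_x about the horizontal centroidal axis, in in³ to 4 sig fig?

S_x ≈ 17.97 in³

Break the section into simple shapes (no overlaps), measuring from the bottom-left corner of the bounding box.
Outer rectangle: 7.2 × 4.4, A = 31.68 in², y = 2.2 in, Ī = 51.1104 in⁴.
Inner void (subtracted): 5.7 × 2.9, A = 16.53 in², y = 2.2 in, Ī = 11.5848 in⁴.
By symmetry the centroid is at mid-height, ȳ = 2.2 in.
All pieces are centred on the horizontal centroidal axis, so I = ΣĪ (holes subtracted) = 39.5256 in⁴.
Extreme fibre distance c = 2.2 in; S = I/c = 17.9662 in³.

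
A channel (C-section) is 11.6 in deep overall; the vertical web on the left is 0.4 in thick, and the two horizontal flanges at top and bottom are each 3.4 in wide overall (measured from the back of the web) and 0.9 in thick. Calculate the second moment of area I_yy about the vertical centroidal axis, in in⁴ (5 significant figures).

Break the section into simple shapes (no overlaps), measuring from the bottom-left corner of the bounding box.
Web: 0.4 × 11.6, A = 4.64 in², x = 0.2 in, Ī = 0.06186667 in⁴.
Top flange (beyond web): 3 × 0.9, A = 2.7 in², x = 1.9 in, Ī = 2.025 in⁴.
Bottom flange (beyond web): 3 × 0.9, A = 2.7 in², x = 1.9 in, Ī = 2.025 in⁴.
Centroid: x̄ = ΣA·x / ΣA = 1.114343 in.
Transfer each piece to the vertical centroidal axis using Ī + A·d² with d = x − 1.114343:
  web: d = -0.9143426 in → contributes +3.941011 in⁴
  top flange (beyond web): d = 0.7856574 in → contributes +3.691595 in⁴
  bottom flange (beyond web): d = 0.7856574 in → contributes +3.691595 in⁴
Total I = 11.3242 in⁴.

I_yy ≈ 11.324 in⁴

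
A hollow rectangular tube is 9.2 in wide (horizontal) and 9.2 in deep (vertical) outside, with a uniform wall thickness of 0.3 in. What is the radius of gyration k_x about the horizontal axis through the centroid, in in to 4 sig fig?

Treat the section as a set of non-overlapping primitives; coordinates are from the bounding-box lower-left.
Outer rectangle: 9.2 × 9.2, A = 84.64 in², y = 4.6 in, Ī = 596.994 in⁴.
Inner void (subtracted): 8.6 × 8.6, A = 73.96 in², y = 4.6 in, Ī = 455.84 in⁴.
By symmetry the centroid is at mid-height, ȳ = 4.6 in.
All pieces are centred on the horizontal axis through the centroid, so I = ΣĪ (holes subtracted) = 141.154 in⁴.
Radius of gyration: k = √(I/A) = √(141.154 / 10.68) = 3.63547 in.

k_x ≈ 3.635 in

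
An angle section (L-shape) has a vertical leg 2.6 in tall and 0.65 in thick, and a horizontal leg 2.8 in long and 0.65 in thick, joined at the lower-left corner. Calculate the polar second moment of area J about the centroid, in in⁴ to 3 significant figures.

J ≈ 3.83 in⁴

Split into non-overlapping primitives; take the origin at the lower-left of the bounding box.
Vertical leg: 0.65 × 2.6, A = 1.69 in², y = 1.3 in, Ī = 0.95203 in⁴.
Horizontal leg (remainder): 2.15 × 0.65, A = 1.3975 in², y = 0.325 in, Ī = 0.049204 in⁴.
Centroid: ȳ = ΣA·y / ΣA = 0.85868 in.
Transfer each piece to the centroidal x-axis using Ī + A·d² with d = y − 0.85868:
  vertical leg: d = 0.44132 in → contributes +1.2812 in⁴
  horizontal leg (remainder): d = -0.53368 in → contributes +0.44724 in⁴
Total I = 1.7284 in⁴.
For the y-axis: x̄ = 0.95868 in.
Repeating about the centroidal y-axis gives I_y = 2.0971 in⁴.
Polar second moment: J = I_x + I_y = 3.8255 in⁴.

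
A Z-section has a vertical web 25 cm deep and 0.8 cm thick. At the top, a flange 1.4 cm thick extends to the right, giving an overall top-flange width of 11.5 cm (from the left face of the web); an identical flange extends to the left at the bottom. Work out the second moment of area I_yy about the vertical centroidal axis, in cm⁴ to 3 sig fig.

I_yy ≈ 1280 cm⁴

Break the section into simple shapes (no overlaps), measuring from the bottom-left corner of the bounding box.
Web: 0.8 × 25, A = 20 cm², x = 11.1 cm, Ī = 1.0667 cm⁴.
Top flange (beyond web): 10.7 × 1.4, A = 14.98 cm², x = 16.85 cm, Ī = 142.92 cm⁴.
Bottom flange (beyond web): 10.7 × 1.4, A = 14.98 cm², x = 5.35 cm, Ī = 142.92 cm⁴.
Centroid: x̄ = ΣA·x / ΣA = 11.1 cm.
Transfer each piece to the vertical centroidal axis using Ī + A·d² with d = x − 11.1:
  web: d = 0 cm → contributes +1.0667 cm⁴
  top flange (beyond web): d = 5.75 cm → contributes +638.2 cm⁴
  bottom flange (beyond web): d = -5.75 cm → contributes +638.2 cm⁴
Total I = 1277.5 cm⁴.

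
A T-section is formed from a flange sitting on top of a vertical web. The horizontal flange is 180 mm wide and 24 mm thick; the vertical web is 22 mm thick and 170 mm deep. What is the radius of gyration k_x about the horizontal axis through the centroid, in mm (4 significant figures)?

Break the section into simple shapes (no overlaps), measuring from the bottom-left corner of the bounding box.
Flange: 180 × 24, A = 4 320 mm², y = 182 mm, Ī = 207 360 mm⁴.
Web: 22 × 170, A = 3 740 mm², y = 85 mm, Ī = 9 007 167 mm⁴.
Centroid: ȳ = ΣA·y / ΣA = 136.99 mm.
Transfer each piece to the horizontal axis through the centroid using Ī + A·d² with d = y − 136.99:
  flange: d = 45.0099 mm → contributes +8 959 219 mm⁴
  web: d = -51.9901 mm → contributes +19 116 266 mm⁴
Total I = 28 075 486 mm⁴.
Radius of gyration: k = √(I/A) = √(28 075 486 / 8 060) = 59.0196 mm.

k_x ≈ 59.02 mm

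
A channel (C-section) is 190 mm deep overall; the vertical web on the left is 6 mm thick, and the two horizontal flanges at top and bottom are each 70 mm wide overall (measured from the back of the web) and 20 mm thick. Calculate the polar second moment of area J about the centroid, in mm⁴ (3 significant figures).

Split into non-overlapping primitives; take the origin at the lower-left of the bounding box.
Web: 6 × 190, A = 1 140 mm², y = 95 mm, Ī = 3 429 500 mm⁴.
Top flange (beyond web): 64 × 20, A = 1 280 mm², y = 180 mm, Ī = 42 667 mm⁴.
Bottom flange (beyond web): 64 × 20, A = 1 280 mm², y = 10 mm, Ī = 42 667 mm⁴.
By symmetry the centroid is at mid-height, ȳ = 95 mm.
Transfer each piece to the centroidal x-axis using Ī + A·d² with d = y − 95:
  web: d = 0 mm → contributes +3 429 500 mm⁴
  top flange (beyond web): d = 85 mm → contributes +9 290 667 mm⁴
  bottom flange (beyond web): d = -85 mm → contributes +9 290 667 mm⁴
Total I = 22 010 833 mm⁴.
For the y-axis: x̄ = 27.216 mm.
Repeating about the centroidal y-axis gives I_y = 1 843 460 mm⁴.
Polar second moment: J = I_x + I_y = 23 854 294 mm⁴.

J ≈ 2.39 × 10⁷ mm⁴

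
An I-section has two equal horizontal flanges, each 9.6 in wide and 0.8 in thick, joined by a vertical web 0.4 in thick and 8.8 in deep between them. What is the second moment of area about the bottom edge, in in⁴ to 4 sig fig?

Decompose the section into non-overlapping parts with the origin at the bottom-left of its bounding rectangle.
Bottom flange: 9.6 × 0.8, A = 7.68 in², y = 0.4 in, Ī = 0.4096 in⁴.
Web: 0.4 × 8.8, A = 3.52 in², y = 5.2 in, Ī = 22.7157 in⁴.
Top flange: 9.6 × 0.8, A = 7.68 in², y = 10 in, Ī = 0.4096 in⁴.
Transfer each piece to the bottom edge using Ī + A·d² with d = y − 0:
  bottom flange: d = 0.4 in → contributes +1.6384 in⁴
  web: d = 5.2 in → contributes +117.897 in⁴
  top flange: d = 10 in → contributes +768.41 in⁴
Total I = 887.945 in⁴.

I_base ≈ 887.9 in⁴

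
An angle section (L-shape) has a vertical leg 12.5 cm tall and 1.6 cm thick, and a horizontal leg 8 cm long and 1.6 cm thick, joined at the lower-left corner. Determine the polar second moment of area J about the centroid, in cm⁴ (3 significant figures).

J ≈ 611 cm⁴

Treat the section as a set of non-overlapping primitives; coordinates are from the bounding-box lower-left.
Vertical leg: 1.6 × 12.5, A = 20 cm², y = 6.25 cm, Ī = 260.42 cm⁴.
Horizontal leg (remainder): 6.4 × 1.6, A = 10.24 cm², y = 0.8 cm, Ī = 2.1845 cm⁴.
Centroid: ȳ = ΣA·y / ΣA = 4.4045 cm.
Transfer each piece to the centroidal x-axis using Ī + A·d² with d = y − 4.4045:
  vertical leg: d = 1.8455 cm → contributes +328.53 cm⁴
  horizontal leg (remainder): d = -3.6045 cm → contributes +135.23 cm⁴
Total I = 463.76 cm⁴.
For the y-axis: x̄ = 2.1545 cm.
Repeating about the centroidal y-axis gives I_y = 147.58 cm⁴.
Polar second moment: J = I_x + I_y = 611.34 cm⁴.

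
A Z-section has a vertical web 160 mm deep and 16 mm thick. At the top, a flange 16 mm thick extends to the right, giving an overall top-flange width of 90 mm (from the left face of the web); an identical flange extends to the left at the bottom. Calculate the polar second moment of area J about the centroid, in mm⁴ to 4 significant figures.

J ≈ 2.372 × 10⁷ mm⁴

Break the section into simple shapes (no overlaps), measuring from the bottom-left corner of the bounding box.
Web: 16 × 160, A = 2 560 mm², y = 80 mm, Ī = 5 461 333 mm⁴.
Top flange (beyond web): 74 × 16, A = 1 184 mm², y = 152 mm, Ī = 25258.7 mm⁴.
Bottom flange (beyond web): 74 × 16, A = 1 184 mm², y = 8 mm, Ī = 25258.7 mm⁴.
Centroid: ȳ = ΣA·y / ΣA = 80 mm.
Transfer each piece to the centroidal x-axis using Ī + A·d² with d = y − 80:
  web: d = 0 mm → contributes +5 461 333 mm⁴
  top flange (beyond web): d = 72 mm → contributes +6 163 115 mm⁴
  bottom flange (beyond web): d = -72 mm → contributes +6 163 115 mm⁴
Total I = 17 787 563 mm⁴.
For the y-axis: x̄ = 82 mm.
Repeating about the centroidal y-axis gives I_y = 5 930 411 mm⁴.
Polar second moment: J = I_x + I_y = 23 717 973 mm⁴.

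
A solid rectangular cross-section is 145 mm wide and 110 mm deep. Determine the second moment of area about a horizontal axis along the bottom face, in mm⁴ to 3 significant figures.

I_base ≈ 6.43 × 10⁷ mm⁴

The section: 145 × 110, A = 15 950 mm², y = 55 mm, Ī = 16 082 917 mm⁴.
Transfer it to the bottom edge using Ī + A·d² with d = y − 0:
  the section: d = 55 mm → contributes +64 331 667 mm⁴
Total I = 64 331 667 mm⁴.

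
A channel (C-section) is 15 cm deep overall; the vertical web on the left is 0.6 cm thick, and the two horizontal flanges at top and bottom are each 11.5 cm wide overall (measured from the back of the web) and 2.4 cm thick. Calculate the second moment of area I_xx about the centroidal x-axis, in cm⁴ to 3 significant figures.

Break the section into simple shapes (no overlaps), measuring from the bottom-left corner of the bounding box.
Web: 0.6 × 15, A = 9 cm², y = 7.5 cm, Ī = 168.75 cm⁴.
Top flange (beyond web): 10.9 × 2.4, A = 26.16 cm², y = 13.8 cm, Ī = 12.557 cm⁴.
Bottom flange (beyond web): 10.9 × 2.4, A = 26.16 cm², y = 1.2 cm, Ī = 12.557 cm⁴.
By symmetry the centroid is at mid-height, ȳ = 7.5 cm.
Transfer each piece to the centroidal x-axis using Ī + A·d² with d = y − 7.5:
  web: d = 0 cm → contributes +168.75 cm⁴
  top flange (beyond web): d = 6.3 cm → contributes +1050.8 cm⁴
  bottom flange (beyond web): d = -6.3 cm → contributes +1050.8 cm⁴
Total I = 2270.4 cm⁴.

I_xx ≈ 2270 cm⁴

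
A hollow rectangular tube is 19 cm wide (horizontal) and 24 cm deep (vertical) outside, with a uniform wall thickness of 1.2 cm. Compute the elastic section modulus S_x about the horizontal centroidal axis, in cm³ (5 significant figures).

S_x ≈ 662.27 cm³

Split into non-overlapping primitives; take the origin at the lower-left of the bounding box.
Outer rectangle: 19 × 24, A = 456 cm², y = 12 cm, Ī = 21 888 cm⁴.
Inner void (subtracted): 16.6 × 21.6, A = 358.56 cm², y = 12 cm, Ī = 13940.81 cm⁴.
By symmetry the centroid is at mid-height, ȳ = 12 cm.
All pieces are centred on the horizontal centroidal axis, so I = ΣĪ (holes subtracted) = 7947.187 cm⁴.
Extreme fibre distance c = 12 cm; S = I/c = 662.2656 cm³.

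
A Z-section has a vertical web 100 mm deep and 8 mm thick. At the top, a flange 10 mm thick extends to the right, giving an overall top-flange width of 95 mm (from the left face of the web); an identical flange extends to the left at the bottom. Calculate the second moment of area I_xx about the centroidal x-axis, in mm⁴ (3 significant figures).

Split into non-overlapping primitives; take the origin at the lower-left of the bounding box.
Web: 8 × 100, A = 800 mm², y = 50 mm, Ī = 666 667 mm⁴.
Top flange (beyond web): 87 × 10, A = 870 mm², y = 95 mm, Ī = 7 250 mm⁴.
Bottom flange (beyond web): 87 × 10, A = 870 mm², y = 5 mm, Ī = 7 250 mm⁴.
Centroid: ȳ = ΣA·y / ΣA = 50 mm.
Transfer each piece to the centroidal x-axis using Ī + A·d² with d = y − 50:
  web: d = 0 mm → contributes +666 667 mm⁴
  top flange (beyond web): d = 45 mm → contributes +1 769 000 mm⁴
  bottom flange (beyond web): d = -45 mm → contributes +1 769 000 mm⁴
Total I = 4 204 667 mm⁴.

I_xx ≈ 4.20 × 10⁶ mm⁴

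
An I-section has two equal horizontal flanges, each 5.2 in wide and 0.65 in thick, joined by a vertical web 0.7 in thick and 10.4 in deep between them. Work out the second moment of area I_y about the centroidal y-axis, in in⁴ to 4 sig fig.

Break the section into simple shapes (no overlaps), measuring from the bottom-left corner of the bounding box.
Bottom flange: 5.2 × 0.65, A = 3.38 in², x = 2.6 in, Ī = 7.61627 in⁴.
Web: 0.7 × 10.4, A = 7.28 in², x = 2.6 in, Ī = 0.297267 in⁴.
Top flange: 5.2 × 0.65, A = 3.38 in², x = 2.6 in, Ī = 7.61627 in⁴.
By symmetry the centroid is at mid-width, x̄ = 2.6 in.
All pieces are centred on the centroidal y-axis, so I = ΣĪ = 15.5298 in⁴.

I_y ≈ 15.53 in⁴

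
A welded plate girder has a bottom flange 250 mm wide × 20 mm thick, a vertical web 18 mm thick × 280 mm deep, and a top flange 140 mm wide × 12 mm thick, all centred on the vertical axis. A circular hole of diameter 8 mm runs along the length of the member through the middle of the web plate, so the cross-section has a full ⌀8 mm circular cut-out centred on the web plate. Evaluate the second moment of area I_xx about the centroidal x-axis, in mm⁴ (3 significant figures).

Treat the section as a set of non-overlapping primitives; coordinates are from the bounding-box lower-left.
Bottom plate: 250 × 20, A = 5 000 mm², y = 10 mm, Ī = 166 667 mm⁴.
Web plate: 18 × 280, A = 5 040 mm², y = 160 mm, Ī = 32 928 000 mm⁴.
Top plate: 140 × 12, A = 1 680 mm², y = 306 mm, Ī = 20 160 mm⁴.
Hole (subtracted): ⌀8, A = 50.265 mm², y = 160 mm, Ī = 201.06 mm⁴.
Centroid: ȳ = ΣA·y / ΣA = 116.75 mm.
Transfer each piece to the centroidal x-axis using Ī + A·d² with d = y − 116.75:
  bottom plate: d = -106.75 mm → contributes +57 144 115 mm⁴
  web plate: d = 43.25 mm → contributes +42 355 784 mm⁴
  top plate: d = 189.25 mm → contributes +60 190 522 mm⁴
  hole: d = 43.25 mm → contributes −94 227 mm⁴
Total I = 159 596 193 mm⁴.

I_xx ≈ 1.60 × 10⁸ mm⁴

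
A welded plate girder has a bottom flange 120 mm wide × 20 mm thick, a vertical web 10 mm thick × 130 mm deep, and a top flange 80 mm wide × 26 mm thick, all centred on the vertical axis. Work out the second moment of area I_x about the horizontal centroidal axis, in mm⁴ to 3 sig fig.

Treat the section as a set of non-overlapping primitives; coordinates are from the bounding-box lower-left.
Bottom plate: 120 × 20, A = 2 400 mm², y = 10 mm, Ī = 80 000 mm⁴.
Web plate: 10 × 130, A = 1 300 mm², y = 85 mm, Ī = 1 830 833 mm⁴.
Top plate: 80 × 26, A = 2 080 mm², y = 163 mm, Ī = 117 173 mm⁴.
Centroid: ȳ = ΣA·y / ΣA = 81.927 mm.
Transfer each piece to the horizontal centroidal axis using Ī + A·d² with d = y − 81.927:
  bottom plate: d = -71.927 mm → contributes +12 496 500 mm⁴
  web plate: d = 3.0727 mm → contributes +1 843 107 mm⁴
  top plate: d = 81.073 mm → contributes +13 788 549 mm⁴
Total I = 28 128 156 mm⁴.

I_x ≈ 2.81 × 10⁷ mm⁴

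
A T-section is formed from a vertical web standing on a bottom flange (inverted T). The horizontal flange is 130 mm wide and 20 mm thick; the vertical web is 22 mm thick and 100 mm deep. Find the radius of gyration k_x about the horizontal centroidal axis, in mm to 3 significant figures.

k_x ≈ 36.0 mm

Treat the section as a set of non-overlapping primitives; coordinates are from the bounding-box lower-left.
Flange: 130 × 20, A = 2 600 mm², y = 10 mm, Ī = 86 667 mm⁴.
Web: 22 × 100, A = 2 200 mm², y = 70 mm, Ī = 1 833 333 mm⁴.
Centroid: ȳ = ΣA·y / ΣA = 37.5 mm.
Transfer each piece to the horizontal centroidal axis using Ī + A·d² with d = y − 37.5:
  flange: d = -27.5 mm → contributes +2 052 917 mm⁴
  web: d = 32.5 mm → contributes +4 157 083 mm⁴
Total I = 6 210 000 mm⁴.
Radius of gyration: k = √(I/A) = √(6 210 000 / 4 800) = 35.969 mm.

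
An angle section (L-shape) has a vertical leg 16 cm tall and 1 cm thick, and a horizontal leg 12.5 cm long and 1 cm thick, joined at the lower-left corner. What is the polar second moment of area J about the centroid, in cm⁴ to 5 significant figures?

J ≈ 1108.1 cm⁴

Treat the section as a set of non-overlapping primitives; coordinates are from the bounding-box lower-left.
Vertical leg: 1 × 16, A = 16 cm², y = 8 cm, Ī = 341.3333 cm⁴.
Horizontal leg (remainder): 11.5 × 1, A = 11.5 cm², y = 0.5 cm, Ī = 0.9583333 cm⁴.
Centroid: ȳ = ΣA·y / ΣA = 4.863636 cm.
Transfer each piece to the centroidal x-axis using Ī + A·d² with d = y − 4.863636:
  vertical leg: d = 3.136364 cm → contributes +498.7218 cm⁴
  horizontal leg (remainder): d = -4.363636 cm → contributes +219.9335 cm⁴
Total I = 718.6553 cm⁴.
For the y-axis: x̄ = 3.113636 cm.
Repeating about the centroidal y-axis gives I_y = 389.4366 cm⁴.
Polar second moment: J = I_x + I_y = 1108.092 cm⁴.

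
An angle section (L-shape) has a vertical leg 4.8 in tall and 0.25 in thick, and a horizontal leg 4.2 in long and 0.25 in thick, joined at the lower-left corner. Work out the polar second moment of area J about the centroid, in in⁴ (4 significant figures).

Break the section into simple shapes (no overlaps), measuring from the bottom-left corner of the bounding box.
Vertical leg: 0.25 × 4.8, A = 1.2 in², y = 2.4 in, Ī = 2.304 in⁴.
Horizontal leg (remainder): 3.95 × 0.25, A = 0.9875 in², y = 0.125 in, Ī = 0.00514323 in⁴.
Centroid: ȳ = ΣA·y / ΣA = 1.373 in.
Transfer each piece to the centroidal x-axis using Ī + A·d² with d = y − 1.373:
  vertical leg: d = 1.027 in → contributes +3.56967 in⁴
  horizontal leg (remainder): d = -1.248 in → contributes +1.54318 in⁴
Total I = 5.11285 in⁴.
For the y-axis: x̄ = 1.073 in.
Repeating about the centroidal y-axis gives I_y = 3.67917 in⁴.
Polar second moment: J = I_x + I_y = 8.79202 in⁴.

J ≈ 8.792 in⁴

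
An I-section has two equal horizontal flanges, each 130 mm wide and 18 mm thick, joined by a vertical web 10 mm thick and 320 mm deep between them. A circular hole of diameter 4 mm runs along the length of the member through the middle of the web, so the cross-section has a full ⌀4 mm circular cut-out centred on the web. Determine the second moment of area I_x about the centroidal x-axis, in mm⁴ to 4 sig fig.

Treat the section as a set of non-overlapping primitives; coordinates are from the bounding-box lower-left.
Bottom flange: 130 × 18, A = 2 340 mm², y = 9 mm, Ī = 63 180 mm⁴.
Web: 10 × 320, A = 3 200 mm², y = 178 mm, Ī = 27 306 667 mm⁴.
Top flange: 130 × 18, A = 2 340 mm², y = 347 mm, Ī = 63 180 mm⁴.
Hole (subtracted): ⌀4, A = 12.5664 mm², y = 178 mm, Ī = 12.5664 mm⁴.
By symmetry the centroid is at mid-height, ȳ = 178 mm.
Transfer each piece to the centroidal x-axis using Ī + A·d² with d = y − 178:
  bottom flange: d = -169 mm → contributes +66 895 920 mm⁴
  web: d = 0 mm → contributes +27 306 667 mm⁴
  top flange: d = 169 mm → contributes +66 895 920 mm⁴
  hole: d = 0 mm → contributes −12.5664 mm⁴
Total I = 161 098 494 mm⁴.

I_x ≈ 1.611 × 10⁸ mm⁴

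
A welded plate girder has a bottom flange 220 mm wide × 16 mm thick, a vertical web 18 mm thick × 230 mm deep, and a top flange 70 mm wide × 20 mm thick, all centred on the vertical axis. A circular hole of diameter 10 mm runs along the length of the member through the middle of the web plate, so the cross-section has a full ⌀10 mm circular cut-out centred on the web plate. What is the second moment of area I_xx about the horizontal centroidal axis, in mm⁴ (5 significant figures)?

Decompose the section into non-overlapping parts with the origin at the bottom-left of its bounding rectangle.
Bottom plate: 220 × 16, A = 3 520 mm², y = 8 mm, Ī = 75093.33 mm⁴.
Web plate: 18 × 230, A = 4 140 mm², y = 131 mm, Ī = 18 250 500 mm⁴.
Top plate: 70 × 20, A = 1 400 mm², y = 256 mm, Ī = 46666.67 mm⁴.
Hole (subtracted): ⌀10, A = 78.53982 mm², y = 131 mm, Ī = 490.8739 mm⁴.
Centroid: ȳ = ΣA·y / ΣA = 102.2786 mm.
Transfer each piece to the horizontal centroidal axis using Ī + A·d² with d = y − 102.2786:
  bottom plate: d = -94.27861 mm → contributes +31 362 461 mm⁴
  web plate: d = 28.72139 mm → contributes +21 665 661 mm⁴
  top plate: d = 153.7214 mm → contributes +33 129 038 mm⁴
  hole: d = 28.72139 mm → contributes −65279.79 mm⁴
Total I = 86 091 880 mm⁴.

I_xx ≈ 8.6092 × 10⁷ mm⁴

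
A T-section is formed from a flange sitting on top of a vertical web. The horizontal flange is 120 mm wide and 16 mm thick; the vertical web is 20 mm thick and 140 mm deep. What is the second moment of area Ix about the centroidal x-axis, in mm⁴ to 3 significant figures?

Treat the section as a set of non-overlapping primitives; coordinates are from the bounding-box lower-left.
Flange: 120 × 16, A = 1 920 mm², y = 148 mm, Ī = 40 960 mm⁴.
Web: 20 × 140, A = 2 800 mm², y = 70 mm, Ī = 4 573 333 mm⁴.
Centroid: ȳ = ΣA·y / ΣA = 101.73 mm.
Transfer each piece to the centroidal x-axis using Ī + A·d² with d = y − 101.73:
  flange: d = 46.271 mm → contributes +4 151 724 mm⁴
  web: d = -31.729 mm → contributes +7 392 143 mm⁴
Total I = 11 543 866 mm⁴.

Ix ≈ 1.15 × 10⁷ mm⁴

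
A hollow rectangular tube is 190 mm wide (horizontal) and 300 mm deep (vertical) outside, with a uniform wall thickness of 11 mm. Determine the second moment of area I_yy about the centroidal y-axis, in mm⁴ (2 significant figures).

Treat the section as a set of non-overlapping primitives; coordinates are from the bounding-box lower-left.
Outer rectangle: 190 × 300, A = 57 000 mm², x = 95 mm, Ī = 171 475 000 mm⁴.
Inner void (subtracted): 168 × 278, A = 46 704 mm², x = 95 mm, Ī = 109 847 808 mm⁴.
By symmetry the centroid is at mid-width, x̄ = 95 mm.
All pieces are centred on the centroidal y-axis, so I = ΣĪ (holes subtracted) = 61 627 192 mm⁴.

I_yy ≈ 6.2 × 10⁷ mm⁴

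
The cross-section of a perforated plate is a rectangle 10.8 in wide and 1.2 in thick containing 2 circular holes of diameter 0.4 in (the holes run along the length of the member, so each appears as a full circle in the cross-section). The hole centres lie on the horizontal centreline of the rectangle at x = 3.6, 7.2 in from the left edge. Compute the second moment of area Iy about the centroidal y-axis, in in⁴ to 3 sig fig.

Break the section into simple shapes (no overlaps), measuring from the bottom-left corner of the bounding box.
Plate: 10.8 × 1.2, A = 12.96 in², x = 5.4 in, Ī = 125.97 in⁴.
Hole 1 (subtracted): ⌀0.4, A = 0.12566 in², x = 3.6 in, Ī = 0.0012566 in⁴.
Hole 2 (subtracted): ⌀0.4, A = 0.12566 in², x = 7.2 in, Ī = 0.0012566 in⁴.
By symmetry the centroid is at mid-width, x̄ = 5.4 in.
Transfer each piece to the centroidal y-axis using Ī + A·d² with d = x − 5.4:
  plate: d = 0 in → contributes +125.97 in⁴
  hole 1: d = -1.8 in → contributes −0.40841 in⁴
  hole 2: d = 1.8 in → contributes −0.40841 in⁴
Total I = 125.15 in⁴.

Iy ≈ 125 in⁴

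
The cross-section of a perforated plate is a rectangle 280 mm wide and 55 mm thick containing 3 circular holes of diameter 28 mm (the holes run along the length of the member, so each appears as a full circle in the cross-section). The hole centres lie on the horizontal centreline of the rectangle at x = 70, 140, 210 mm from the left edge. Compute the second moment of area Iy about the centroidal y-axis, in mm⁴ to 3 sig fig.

Decompose the section into non-overlapping parts with the origin at the bottom-left of its bounding rectangle.
Plate: 280 × 55, A = 15 400 mm², x = 140 mm, Ī = 100 613 333 mm⁴.
Hole 1 (subtracted): ⌀28, A = 615.75 mm², x = 70 mm, Ī = 30 172 mm⁴.
Hole 2 (subtracted): ⌀28, A = 615.75 mm², x = 140 mm, Ī = 30 172 mm⁴.
Hole 3 (subtracted): ⌀28, A = 615.75 mm², x = 210 mm, Ī = 30 172 mm⁴.
By symmetry the centroid is at mid-width, x̄ = 140 mm.
Transfer each piece to the centroidal y-axis using Ī + A·d² with d = x − 140:
  plate: d = 0 mm → contributes +100 613 333 mm⁴
  hole 1: d = -70 mm → contributes −3 047 357 mm⁴
  hole 2: d = 0 mm → contributes −30 172 mm⁴
  hole 3: d = 70 mm → contributes −3 047 357 mm⁴
Total I = 94 488 447 mm⁴.

Iy ≈ 9.45 × 10⁷ mm⁴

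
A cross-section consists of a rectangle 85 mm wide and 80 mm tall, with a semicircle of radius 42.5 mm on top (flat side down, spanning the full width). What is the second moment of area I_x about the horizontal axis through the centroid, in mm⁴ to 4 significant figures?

I_x ≈ 1.073 × 10⁷ mm⁴

Decompose the section into non-overlapping parts with the origin at the bottom-left of its bounding rectangle.
Rectangular body: 85 × 80, A = 6 800 mm², y = 40 mm, Ī = 3 626 667 mm⁴.
Semicircular cap: semicircle r = 42.5, A = 2837.25 mm², y = 98.0376 mm, Ī = 358 086 mm⁴.
Centroid: ȳ = ΣA·y / ΣA = 57.0865 mm.
Transfer each piece to the horizontal axis through the centroid using Ī + A·d² with d = y − 57.0865:
  rectangular body: d = -17.0865 mm → contributes +5 611 922 mm⁴
  semicircular cap: d = 40.951 mm → contributes +5 116 120 mm⁴
Total I = 10 728 042 mm⁴.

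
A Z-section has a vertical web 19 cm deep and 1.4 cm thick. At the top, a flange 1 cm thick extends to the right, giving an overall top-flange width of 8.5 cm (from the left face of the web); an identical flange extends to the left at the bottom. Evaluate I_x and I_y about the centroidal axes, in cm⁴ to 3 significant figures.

Decompose the section into non-overlapping parts with the origin at the bottom-left of its bounding rectangle.
Web: 1.4 × 19, A = 26.6 cm², y = 9.5 cm, Ī = 800.22 cm⁴.
Top flange (beyond web): 7.1 × 1, A = 7.1 cm², y = 18.5 cm, Ī = 0.59167 cm⁴.
Bottom flange (beyond web): 7.1 × 1, A = 7.1 cm², y = 0.5 cm, Ī = 0.59167 cm⁴.
Centroid: ȳ = ΣA·y / ΣA = 9.5 cm.
Transfer each piece to the centroidal x-axis using Ī + A·d² with d = y − 9.5:
  web: d = 0 cm → contributes +800.22 cm⁴
  top flange (beyond web): d = 9 cm → contributes +575.69 cm⁴
  bottom flange (beyond web): d = -9 cm → contributes +575.69 cm⁴
Total I = 1951.6 cm⁴.
For the y-axis: x̄ = 7.8 cm.
Repeating about the centroidal y-axis gives I_y = 320.48 cm⁴.

I_x ≈ 1950 cm⁴, I_y ≈ 320 cm⁴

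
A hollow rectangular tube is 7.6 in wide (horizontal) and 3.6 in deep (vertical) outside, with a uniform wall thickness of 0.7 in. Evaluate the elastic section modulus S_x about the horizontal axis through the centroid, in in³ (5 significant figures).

Treat the section as a set of non-overlapping primitives; coordinates are from the bounding-box lower-left.
Outer rectangle: 7.6 × 3.6, A = 27.36 in², y = 1.8 in, Ī = 29.5488 in⁴.
Inner void (subtracted): 6.2 × 2.2, A = 13.64 in², y = 1.8 in, Ī = 5.501467 in⁴.
By symmetry the centroid is at mid-height, ȳ = 1.8 in.
All pieces are centred on the horizontal axis through the centroid, so I = ΣĪ (holes subtracted) = 24.04733 in⁴.
Extreme fibre distance c = 1.8 in; S = I/c = 13.35963 in³.

S_x ≈ 13.360 in³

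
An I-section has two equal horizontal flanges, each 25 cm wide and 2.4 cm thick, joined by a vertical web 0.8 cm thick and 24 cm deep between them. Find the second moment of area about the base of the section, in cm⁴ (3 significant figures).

Decompose the section into non-overlapping parts with the origin at the bottom-left of its bounding rectangle.
Bottom flange: 25 × 2.4, A = 60 cm², y = 1.2 cm, Ī = 28.8 cm⁴.
Web: 0.8 × 24, A = 19.2 cm², y = 14.4 cm, Ī = 921.6 cm⁴.
Top flange: 25 × 2.4, A = 60 cm², y = 27.6 cm, Ī = 28.8 cm⁴.
Transfer each piece to the bottom edge using Ī + A·d² with d = y − 0:
  bottom flange: d = 1.2 cm → contributes +115.2 cm⁴
  web: d = 14.4 cm → contributes +4902.9 cm⁴
  top flange: d = 27.6 cm → contributes +45 734 cm⁴
Total I = 50 753 cm⁴.

I_base ≈ 5.08 × 10⁴ cm⁴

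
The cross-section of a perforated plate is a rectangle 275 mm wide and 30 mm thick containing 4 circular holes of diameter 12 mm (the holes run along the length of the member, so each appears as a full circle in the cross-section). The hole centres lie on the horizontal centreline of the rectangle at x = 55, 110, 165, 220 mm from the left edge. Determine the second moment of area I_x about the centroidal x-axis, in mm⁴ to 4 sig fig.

I_x ≈ 6.147 × 10⁵ mm⁴

Treat the section as a set of non-overlapping primitives; coordinates are from the bounding-box lower-left.
Plate: 275 × 30, A = 8 250 mm², y = 15 mm, Ī = 618 750 mm⁴.
Hole 1 (subtracted): ⌀12, A = 113.097 mm², y = 15 mm, Ī = 1017.88 mm⁴.
Hole 2 (subtracted): ⌀12, A = 113.097 mm², y = 15 mm, Ī = 1017.88 mm⁴.
Hole 3 (subtracted): ⌀12, A = 113.097 mm², y = 15 mm, Ī = 1017.88 mm⁴.
Hole 4 (subtracted): ⌀12, A = 113.097 mm², y = 15 mm, Ī = 1017.88 mm⁴.
By symmetry the centroid is at mid-height, ȳ = 15 mm.
All pieces are centred on the centroidal x-axis, so I = ΣĪ (holes subtracted) = 614 678 mm⁴.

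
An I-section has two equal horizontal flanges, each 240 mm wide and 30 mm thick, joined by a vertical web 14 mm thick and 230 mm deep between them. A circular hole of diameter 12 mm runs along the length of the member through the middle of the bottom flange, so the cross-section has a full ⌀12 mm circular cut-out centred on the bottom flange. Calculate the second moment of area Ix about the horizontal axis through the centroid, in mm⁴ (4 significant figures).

Break the section into simple shapes (no overlaps), measuring from the bottom-left corner of the bounding box.
Bottom flange: 240 × 30, A = 7 200 mm², y = 15 mm, Ī = 540 000 mm⁴.
Web: 14 × 230, A = 3 220 mm², y = 145 mm, Ī = 14 194 833 mm⁴.
Top flange: 240 × 30, A = 7 200 mm², y = 275 mm, Ī = 540 000 mm⁴.
Hole (subtracted): ⌀12, A = 113.097 mm², y = 15 mm, Ī = 1017.88 mm⁴.
Centroid: ȳ = ΣA·y / ΣA = 145.84 mm.
Transfer each piece to the horizontal axis through the centroid using Ī + A·d² with d = y − 145.84:
  bottom flange: d = -130.84 mm → contributes +123 797 222 mm⁴
  web: d = -0.83982 mm → contributes +14 197 104 mm⁴
  top flange: d = 129.16 mm → contributes +120 652 934 mm⁴
  hole: d = -130.84 mm → contributes −1 937 138 mm⁴
Total I = 256 710 123 mm⁴.

Ix ≈ 2.567 × 10⁸ mm⁴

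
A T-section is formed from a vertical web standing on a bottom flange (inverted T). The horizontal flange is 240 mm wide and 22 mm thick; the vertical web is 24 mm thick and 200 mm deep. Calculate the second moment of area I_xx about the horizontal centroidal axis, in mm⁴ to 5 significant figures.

I_xx ≈ 4.7191 × 10⁷ mm⁴

Decompose the section into non-overlapping parts with the origin at the bottom-left of its bounding rectangle.
Flange: 240 × 22, A = 5 280 mm², y = 11 mm, Ī = 212 960 mm⁴.
Web: 24 × 200, A = 4 800 mm², y = 122 mm, Ī = 16 000 000 mm⁴.
Centroid: ȳ = ΣA·y / ΣA = 63.85714 mm.
Transfer each piece to the horizontal centroidal axis using Ī + A·d² with d = y − 63.85714:
  flange: d = -52.85714 mm → contributes +14 964 633 mm⁴
  web: d = 58.14286 mm → contributes +32 226 841 mm⁴
Total I = 47 191 474 mm⁴.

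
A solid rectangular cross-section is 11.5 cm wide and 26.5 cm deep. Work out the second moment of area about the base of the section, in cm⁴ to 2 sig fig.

The section: 11.5 × 26.5, A = 304.8 cm², y = 13.25 cm, Ī = 17 834 cm⁴.
Transfer it to the base of the section using Ī + A·d² with d = y − 0:
  the section: d = 13.25 cm → contributes +71 337 cm⁴
Total I = 71 337 cm⁴.

I_base ≈ 7.1 × 10⁴ cm⁴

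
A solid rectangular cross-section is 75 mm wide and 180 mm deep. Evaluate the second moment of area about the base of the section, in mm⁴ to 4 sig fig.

The section: 75 × 180, A = 13 500 mm², y = 90 mm, Ī = 36 450 000 mm⁴.
Transfer it to the base of the section using Ī + A·d² with d = y − 0:
  the section: d = 90 mm → contributes +145 800 000 mm⁴
Total I = 145 800 000 mm⁴.

I_base ≈ 1.458 × 10⁸ mm⁴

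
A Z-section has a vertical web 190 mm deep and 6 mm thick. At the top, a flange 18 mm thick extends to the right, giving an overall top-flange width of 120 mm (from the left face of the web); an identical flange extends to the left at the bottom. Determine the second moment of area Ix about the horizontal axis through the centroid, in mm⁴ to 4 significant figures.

Ix ≈ 3.389 × 10⁷ mm⁴

Break the section into simple shapes (no overlaps), measuring from the bottom-left corner of the bounding box.
Web: 6 × 190, A = 1 140 mm², y = 95 mm, Ī = 3 429 500 mm⁴.
Top flange (beyond web): 114 × 18, A = 2 052 mm², y = 181 mm, Ī = 55 404 mm⁴.
Bottom flange (beyond web): 114 × 18, A = 2 052 mm², y = 9 mm, Ī = 55 404 mm⁴.
Centroid: ȳ = ΣA·y / ΣA = 95 mm.
Transfer each piece to the horizontal axis through the centroid using Ī + A·d² with d = y − 95:
  web: d = 0 mm → contributes +3 429 500 mm⁴
  top flange (beyond web): d = 86 mm → contributes +15 231 996 mm⁴
  bottom flange (beyond web): d = -86 mm → contributes +15 231 996 mm⁴
Total I = 33 893 492 mm⁴.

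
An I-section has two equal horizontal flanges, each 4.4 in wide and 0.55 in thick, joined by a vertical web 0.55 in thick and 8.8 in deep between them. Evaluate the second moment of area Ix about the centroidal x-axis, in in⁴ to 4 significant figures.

Ix ≈ 137.1 in⁴

Decompose the section into non-overlapping parts with the origin at the bottom-left of its bounding rectangle.
Bottom flange: 4.4 × 0.55, A = 2.42 in², y = 0.275 in, Ī = 0.0610042 in⁴.
Web: 0.55 × 8.8, A = 4.84 in², y = 4.95 in, Ī = 31.2341 in⁴.
Top flange: 4.4 × 0.55, A = 2.42 in², y = 9.625 in, Ī = 0.0610042 in⁴.
By symmetry the centroid is at mid-height, ȳ = 4.95 in.
Transfer each piece to the centroidal x-axis using Ī + A·d² with d = y − 4.95:
  bottom flange: d = -4.675 in → contributes +52.9516 in⁴
  web: d = 0 in → contributes +31.2341 in⁴
  top flange: d = 4.675 in → contributes +52.9516 in⁴
Total I = 137.137 in⁴.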